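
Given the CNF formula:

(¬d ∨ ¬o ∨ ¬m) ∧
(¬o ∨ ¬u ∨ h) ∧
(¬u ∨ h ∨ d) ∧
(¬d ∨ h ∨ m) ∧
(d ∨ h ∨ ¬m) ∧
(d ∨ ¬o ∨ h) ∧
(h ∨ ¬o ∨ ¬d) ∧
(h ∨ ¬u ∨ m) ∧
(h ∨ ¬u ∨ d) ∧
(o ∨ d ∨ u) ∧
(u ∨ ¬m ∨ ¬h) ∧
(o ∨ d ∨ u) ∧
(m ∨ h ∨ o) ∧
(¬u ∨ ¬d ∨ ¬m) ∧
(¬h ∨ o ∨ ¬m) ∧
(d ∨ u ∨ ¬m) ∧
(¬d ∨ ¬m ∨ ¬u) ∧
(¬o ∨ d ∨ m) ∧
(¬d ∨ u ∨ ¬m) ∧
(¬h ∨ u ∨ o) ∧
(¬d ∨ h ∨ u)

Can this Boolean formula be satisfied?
Yes

Yes, the formula is satisfiable.

One satisfying assignment is: h=True, m=False, u=True, d=False, o=False

Verification: With this assignment, all 21 clauses evaluate to true.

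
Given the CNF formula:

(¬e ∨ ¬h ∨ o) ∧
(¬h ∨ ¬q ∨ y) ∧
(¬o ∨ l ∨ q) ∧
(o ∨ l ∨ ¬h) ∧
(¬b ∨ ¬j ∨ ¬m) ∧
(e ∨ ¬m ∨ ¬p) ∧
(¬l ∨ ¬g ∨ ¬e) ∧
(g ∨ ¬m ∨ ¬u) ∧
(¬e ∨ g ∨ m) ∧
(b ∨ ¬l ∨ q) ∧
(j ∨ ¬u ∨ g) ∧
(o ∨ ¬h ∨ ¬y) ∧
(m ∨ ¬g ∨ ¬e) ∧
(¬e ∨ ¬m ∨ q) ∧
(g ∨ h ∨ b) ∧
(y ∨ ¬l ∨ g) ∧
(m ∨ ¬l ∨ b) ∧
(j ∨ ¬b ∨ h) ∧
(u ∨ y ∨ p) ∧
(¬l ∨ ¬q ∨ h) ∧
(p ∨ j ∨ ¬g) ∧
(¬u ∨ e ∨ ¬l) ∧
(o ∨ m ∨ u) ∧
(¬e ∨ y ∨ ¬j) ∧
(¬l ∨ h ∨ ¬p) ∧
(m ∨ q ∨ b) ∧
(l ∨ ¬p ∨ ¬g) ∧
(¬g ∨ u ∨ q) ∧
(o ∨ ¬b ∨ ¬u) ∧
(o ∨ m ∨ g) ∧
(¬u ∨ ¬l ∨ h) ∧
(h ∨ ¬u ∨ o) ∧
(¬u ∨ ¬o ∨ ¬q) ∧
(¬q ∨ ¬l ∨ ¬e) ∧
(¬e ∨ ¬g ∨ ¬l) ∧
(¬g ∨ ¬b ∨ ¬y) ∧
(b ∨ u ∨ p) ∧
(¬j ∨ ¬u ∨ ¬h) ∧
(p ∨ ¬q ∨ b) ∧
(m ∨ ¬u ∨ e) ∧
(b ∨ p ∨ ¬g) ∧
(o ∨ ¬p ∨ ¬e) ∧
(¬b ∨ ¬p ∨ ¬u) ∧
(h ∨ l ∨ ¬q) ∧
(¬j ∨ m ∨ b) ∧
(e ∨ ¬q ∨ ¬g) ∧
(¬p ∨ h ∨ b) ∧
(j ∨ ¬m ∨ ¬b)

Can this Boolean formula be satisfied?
Yes

Yes, the formula is satisfiable.

One satisfying assignment is: p=False, m=False, h=True, y=True, o=True, u=False, e=False, g=False, l=False, j=False, q=True, b=True

Verification: With this assignment, all 48 clauses evaluate to true.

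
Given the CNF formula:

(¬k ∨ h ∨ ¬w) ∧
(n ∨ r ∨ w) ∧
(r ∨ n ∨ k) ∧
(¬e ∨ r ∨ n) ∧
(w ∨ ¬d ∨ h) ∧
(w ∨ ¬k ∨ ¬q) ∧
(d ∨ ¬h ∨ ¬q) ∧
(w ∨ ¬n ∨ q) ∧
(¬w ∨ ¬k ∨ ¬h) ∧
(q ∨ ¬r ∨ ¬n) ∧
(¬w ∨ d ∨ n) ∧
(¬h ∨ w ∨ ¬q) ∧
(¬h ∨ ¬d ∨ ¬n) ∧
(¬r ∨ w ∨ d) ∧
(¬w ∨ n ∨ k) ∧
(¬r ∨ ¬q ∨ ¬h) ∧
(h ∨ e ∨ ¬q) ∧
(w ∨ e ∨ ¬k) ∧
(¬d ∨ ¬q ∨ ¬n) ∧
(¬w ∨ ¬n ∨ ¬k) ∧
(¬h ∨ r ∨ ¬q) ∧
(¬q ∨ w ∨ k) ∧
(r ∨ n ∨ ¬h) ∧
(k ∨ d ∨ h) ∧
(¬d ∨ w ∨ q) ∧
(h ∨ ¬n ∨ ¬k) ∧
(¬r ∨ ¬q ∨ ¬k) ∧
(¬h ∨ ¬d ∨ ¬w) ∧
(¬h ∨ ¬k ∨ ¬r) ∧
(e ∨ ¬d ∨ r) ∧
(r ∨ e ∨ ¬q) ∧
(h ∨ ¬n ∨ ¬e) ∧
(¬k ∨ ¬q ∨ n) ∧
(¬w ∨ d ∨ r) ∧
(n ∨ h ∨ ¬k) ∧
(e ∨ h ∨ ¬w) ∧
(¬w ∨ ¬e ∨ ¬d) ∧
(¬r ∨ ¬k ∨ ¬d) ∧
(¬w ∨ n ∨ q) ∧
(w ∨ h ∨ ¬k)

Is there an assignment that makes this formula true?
No

No, the formula is not satisfiable.

No assignment of truth values to the variables can make all 40 clauses true simultaneously.

The formula is UNSAT (unsatisfiable).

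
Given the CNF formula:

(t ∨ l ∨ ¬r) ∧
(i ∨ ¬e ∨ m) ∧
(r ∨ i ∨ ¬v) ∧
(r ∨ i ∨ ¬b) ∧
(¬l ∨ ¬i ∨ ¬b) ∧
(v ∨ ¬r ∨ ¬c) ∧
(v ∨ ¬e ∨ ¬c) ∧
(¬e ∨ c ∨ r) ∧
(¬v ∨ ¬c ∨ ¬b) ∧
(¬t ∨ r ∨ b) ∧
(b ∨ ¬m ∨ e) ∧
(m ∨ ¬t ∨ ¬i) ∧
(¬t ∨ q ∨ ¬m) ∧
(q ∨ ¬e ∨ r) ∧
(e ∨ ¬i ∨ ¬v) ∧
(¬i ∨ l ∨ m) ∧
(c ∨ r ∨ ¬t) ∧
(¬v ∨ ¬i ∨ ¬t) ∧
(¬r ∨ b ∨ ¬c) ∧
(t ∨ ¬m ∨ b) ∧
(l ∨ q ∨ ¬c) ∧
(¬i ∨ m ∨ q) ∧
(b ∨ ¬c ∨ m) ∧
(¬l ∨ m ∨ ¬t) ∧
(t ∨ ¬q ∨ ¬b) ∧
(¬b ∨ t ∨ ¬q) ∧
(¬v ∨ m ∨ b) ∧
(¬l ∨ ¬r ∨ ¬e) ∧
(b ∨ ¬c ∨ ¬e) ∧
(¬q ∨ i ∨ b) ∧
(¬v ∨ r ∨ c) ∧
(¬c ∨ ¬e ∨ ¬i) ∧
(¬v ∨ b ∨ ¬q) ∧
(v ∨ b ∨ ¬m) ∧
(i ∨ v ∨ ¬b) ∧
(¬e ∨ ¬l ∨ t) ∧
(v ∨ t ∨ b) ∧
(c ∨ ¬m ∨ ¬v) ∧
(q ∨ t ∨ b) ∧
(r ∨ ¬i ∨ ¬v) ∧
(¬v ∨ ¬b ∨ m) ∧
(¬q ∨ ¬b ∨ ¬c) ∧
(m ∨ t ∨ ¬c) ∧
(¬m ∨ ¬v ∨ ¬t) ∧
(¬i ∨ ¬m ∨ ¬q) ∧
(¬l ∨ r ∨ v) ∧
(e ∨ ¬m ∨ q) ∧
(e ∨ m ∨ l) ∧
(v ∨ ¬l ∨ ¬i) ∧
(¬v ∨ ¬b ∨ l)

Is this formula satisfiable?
No

No, the formula is not satisfiable.

No assignment of truth values to the variables can make all 50 clauses true simultaneously.

The formula is UNSAT (unsatisfiable).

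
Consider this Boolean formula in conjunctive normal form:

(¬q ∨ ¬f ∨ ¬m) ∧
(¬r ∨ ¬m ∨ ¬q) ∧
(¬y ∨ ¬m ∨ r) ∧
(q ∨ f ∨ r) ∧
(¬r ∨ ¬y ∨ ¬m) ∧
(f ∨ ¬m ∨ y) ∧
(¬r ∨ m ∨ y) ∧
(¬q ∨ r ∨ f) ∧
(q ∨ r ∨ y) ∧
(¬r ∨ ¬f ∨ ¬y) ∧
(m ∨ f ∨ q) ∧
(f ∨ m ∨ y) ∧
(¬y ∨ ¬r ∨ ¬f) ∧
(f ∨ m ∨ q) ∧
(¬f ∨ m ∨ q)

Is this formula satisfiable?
Yes

Yes, the formula is satisfiable.

One satisfying assignment is: r=True, f=True, q=False, y=False, m=True

Verification: With this assignment, all 15 clauses evaluate to true.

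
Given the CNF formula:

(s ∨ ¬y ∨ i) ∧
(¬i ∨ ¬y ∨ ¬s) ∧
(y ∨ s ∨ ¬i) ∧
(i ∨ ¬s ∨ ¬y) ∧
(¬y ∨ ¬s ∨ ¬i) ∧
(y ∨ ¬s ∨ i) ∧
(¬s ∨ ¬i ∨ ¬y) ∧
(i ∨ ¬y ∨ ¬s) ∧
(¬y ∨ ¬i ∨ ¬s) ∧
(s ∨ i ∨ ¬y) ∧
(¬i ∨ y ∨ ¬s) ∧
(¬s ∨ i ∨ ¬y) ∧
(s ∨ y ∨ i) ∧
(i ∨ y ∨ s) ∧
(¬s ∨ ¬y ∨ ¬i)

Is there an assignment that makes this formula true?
Yes

Yes, the formula is satisfiable.

One satisfying assignment is: i=True, s=False, y=True

Verification: With this assignment, all 15 clauses evaluate to true.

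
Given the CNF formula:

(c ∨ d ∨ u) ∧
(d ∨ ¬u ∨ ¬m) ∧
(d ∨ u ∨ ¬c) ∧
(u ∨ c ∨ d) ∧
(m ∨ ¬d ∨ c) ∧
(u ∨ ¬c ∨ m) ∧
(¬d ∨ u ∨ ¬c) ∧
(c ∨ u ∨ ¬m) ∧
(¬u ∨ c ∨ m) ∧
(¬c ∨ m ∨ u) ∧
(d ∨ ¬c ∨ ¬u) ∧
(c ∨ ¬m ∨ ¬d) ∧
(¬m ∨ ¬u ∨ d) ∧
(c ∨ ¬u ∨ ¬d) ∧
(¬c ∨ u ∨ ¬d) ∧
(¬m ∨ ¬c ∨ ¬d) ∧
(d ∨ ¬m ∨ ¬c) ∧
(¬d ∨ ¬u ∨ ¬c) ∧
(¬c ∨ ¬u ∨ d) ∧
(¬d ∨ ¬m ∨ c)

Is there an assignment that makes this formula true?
No

No, the formula is not satisfiable.

No assignment of truth values to the variables can make all 20 clauses true simultaneously.

The formula is UNSAT (unsatisfiable).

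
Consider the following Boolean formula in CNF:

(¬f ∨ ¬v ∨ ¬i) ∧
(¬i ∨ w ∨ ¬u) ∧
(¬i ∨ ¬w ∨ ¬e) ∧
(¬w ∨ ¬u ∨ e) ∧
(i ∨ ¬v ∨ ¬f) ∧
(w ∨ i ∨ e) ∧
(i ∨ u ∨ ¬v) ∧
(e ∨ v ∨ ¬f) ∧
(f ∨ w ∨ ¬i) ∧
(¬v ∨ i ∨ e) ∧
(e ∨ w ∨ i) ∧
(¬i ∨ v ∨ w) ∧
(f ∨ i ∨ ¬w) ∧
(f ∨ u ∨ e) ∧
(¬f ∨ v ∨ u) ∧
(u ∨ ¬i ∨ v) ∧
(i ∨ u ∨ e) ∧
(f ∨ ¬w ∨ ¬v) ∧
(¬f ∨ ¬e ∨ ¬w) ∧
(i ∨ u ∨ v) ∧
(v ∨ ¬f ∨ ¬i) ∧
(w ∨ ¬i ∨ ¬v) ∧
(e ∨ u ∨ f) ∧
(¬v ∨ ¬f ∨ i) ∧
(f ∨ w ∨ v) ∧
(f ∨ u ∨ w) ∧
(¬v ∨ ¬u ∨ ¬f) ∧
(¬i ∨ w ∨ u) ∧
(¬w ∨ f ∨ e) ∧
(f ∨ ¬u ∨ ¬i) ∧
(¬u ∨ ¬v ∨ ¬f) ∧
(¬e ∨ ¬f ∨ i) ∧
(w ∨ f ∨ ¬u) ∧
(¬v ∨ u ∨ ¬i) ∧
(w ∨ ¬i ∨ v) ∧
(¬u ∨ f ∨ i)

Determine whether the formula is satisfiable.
No

No, the formula is not satisfiable.

No assignment of truth values to the variables can make all 36 clauses true simultaneously.

The formula is UNSAT (unsatisfiable).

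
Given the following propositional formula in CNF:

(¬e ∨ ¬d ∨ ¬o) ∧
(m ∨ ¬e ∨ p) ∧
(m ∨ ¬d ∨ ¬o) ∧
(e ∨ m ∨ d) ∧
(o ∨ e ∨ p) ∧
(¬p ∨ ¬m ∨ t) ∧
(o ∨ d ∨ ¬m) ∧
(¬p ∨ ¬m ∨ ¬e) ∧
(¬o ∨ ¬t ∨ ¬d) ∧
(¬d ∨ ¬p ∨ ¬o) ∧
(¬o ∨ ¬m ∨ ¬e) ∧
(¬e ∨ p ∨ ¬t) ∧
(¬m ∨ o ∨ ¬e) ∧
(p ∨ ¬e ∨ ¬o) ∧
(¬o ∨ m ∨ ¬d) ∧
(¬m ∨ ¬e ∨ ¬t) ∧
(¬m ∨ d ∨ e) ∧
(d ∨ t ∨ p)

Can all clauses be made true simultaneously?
Yes

Yes, the formula is satisfiable.

One satisfying assignment is: o=True, t=False, m=True, p=False, d=True, e=False

Verification: With this assignment, all 18 clauses evaluate to true.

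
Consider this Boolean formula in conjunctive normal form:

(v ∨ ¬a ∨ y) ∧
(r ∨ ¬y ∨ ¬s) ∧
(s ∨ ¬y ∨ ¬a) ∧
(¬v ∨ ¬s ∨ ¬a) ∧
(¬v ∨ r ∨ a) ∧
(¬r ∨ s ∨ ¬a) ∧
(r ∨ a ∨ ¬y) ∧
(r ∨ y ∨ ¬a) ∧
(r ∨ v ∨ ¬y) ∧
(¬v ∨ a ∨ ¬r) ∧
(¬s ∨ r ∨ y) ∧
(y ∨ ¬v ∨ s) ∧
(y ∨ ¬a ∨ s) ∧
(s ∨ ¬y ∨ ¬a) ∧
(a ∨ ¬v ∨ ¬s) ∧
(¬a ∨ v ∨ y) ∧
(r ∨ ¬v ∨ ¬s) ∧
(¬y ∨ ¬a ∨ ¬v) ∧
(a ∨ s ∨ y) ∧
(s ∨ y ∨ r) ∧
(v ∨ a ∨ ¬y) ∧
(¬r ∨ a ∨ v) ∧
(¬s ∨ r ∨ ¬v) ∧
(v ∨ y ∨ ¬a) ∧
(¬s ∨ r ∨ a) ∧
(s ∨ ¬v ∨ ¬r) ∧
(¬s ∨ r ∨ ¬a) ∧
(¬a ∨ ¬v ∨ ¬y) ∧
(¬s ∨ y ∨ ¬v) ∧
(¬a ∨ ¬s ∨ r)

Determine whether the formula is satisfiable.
Yes

Yes, the formula is satisfiable.

One satisfying assignment is: v=False, s=True, y=True, r=True, a=True

Verification: With this assignment, all 30 clauses evaluate to true.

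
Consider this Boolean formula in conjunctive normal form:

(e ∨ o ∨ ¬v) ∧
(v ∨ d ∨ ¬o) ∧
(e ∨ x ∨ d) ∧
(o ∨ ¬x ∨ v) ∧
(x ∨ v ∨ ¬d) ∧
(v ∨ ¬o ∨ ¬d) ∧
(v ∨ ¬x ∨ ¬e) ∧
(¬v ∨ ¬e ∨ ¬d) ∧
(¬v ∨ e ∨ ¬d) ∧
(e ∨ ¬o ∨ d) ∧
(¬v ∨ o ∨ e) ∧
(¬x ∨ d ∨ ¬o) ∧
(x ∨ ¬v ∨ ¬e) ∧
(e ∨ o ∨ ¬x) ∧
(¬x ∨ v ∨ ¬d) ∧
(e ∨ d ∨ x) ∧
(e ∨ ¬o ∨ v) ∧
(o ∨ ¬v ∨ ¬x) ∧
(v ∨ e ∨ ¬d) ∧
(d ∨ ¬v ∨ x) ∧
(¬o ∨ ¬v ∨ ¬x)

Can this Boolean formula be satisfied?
Yes

Yes, the formula is satisfiable.

One satisfying assignment is: x=False, e=True, o=False, v=False, d=False

Verification: With this assignment, all 21 clauses evaluate to true.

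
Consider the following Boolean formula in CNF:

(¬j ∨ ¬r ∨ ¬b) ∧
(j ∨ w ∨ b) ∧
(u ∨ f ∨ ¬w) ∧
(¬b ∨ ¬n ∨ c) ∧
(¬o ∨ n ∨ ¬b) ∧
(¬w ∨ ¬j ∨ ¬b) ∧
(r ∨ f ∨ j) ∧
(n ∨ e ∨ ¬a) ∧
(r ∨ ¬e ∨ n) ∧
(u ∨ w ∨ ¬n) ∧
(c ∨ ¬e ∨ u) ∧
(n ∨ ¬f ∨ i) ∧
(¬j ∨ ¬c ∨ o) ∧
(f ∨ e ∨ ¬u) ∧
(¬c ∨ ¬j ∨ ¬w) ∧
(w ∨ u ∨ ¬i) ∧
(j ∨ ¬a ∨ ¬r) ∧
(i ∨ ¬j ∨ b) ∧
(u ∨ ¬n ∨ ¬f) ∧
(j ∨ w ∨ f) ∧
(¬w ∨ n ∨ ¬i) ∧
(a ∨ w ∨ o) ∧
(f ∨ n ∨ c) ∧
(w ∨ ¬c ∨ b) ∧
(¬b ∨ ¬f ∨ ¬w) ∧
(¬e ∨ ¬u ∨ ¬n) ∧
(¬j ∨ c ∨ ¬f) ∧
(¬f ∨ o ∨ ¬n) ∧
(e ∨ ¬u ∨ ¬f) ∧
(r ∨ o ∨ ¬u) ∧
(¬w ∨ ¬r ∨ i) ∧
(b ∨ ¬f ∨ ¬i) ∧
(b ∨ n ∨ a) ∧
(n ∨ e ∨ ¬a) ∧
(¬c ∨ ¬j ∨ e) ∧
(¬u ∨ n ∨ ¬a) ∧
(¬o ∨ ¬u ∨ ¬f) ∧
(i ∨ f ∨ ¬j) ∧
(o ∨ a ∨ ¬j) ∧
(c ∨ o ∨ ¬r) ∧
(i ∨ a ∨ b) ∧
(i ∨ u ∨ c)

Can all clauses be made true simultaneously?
No

No, the formula is not satisfiable.

No assignment of truth values to the variables can make all 42 clauses true simultaneously.

The formula is UNSAT (unsatisfiable).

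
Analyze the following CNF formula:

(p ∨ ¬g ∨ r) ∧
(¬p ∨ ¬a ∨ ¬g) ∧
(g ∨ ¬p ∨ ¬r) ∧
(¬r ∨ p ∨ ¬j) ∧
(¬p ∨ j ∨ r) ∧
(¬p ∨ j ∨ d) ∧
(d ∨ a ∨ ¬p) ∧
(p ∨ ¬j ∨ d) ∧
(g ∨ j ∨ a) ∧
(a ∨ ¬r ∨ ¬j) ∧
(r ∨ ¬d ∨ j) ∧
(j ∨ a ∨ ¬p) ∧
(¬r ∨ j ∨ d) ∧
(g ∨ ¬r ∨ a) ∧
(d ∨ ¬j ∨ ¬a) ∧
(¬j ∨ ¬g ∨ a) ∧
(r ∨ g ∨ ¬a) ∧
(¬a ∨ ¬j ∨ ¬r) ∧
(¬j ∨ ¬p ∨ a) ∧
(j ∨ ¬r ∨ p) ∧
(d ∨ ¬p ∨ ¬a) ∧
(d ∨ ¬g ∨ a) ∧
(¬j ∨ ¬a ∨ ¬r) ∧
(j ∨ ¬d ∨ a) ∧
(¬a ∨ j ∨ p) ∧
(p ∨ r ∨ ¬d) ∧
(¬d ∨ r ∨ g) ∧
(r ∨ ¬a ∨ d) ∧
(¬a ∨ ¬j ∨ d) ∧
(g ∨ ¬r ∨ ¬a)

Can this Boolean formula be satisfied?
No

No, the formula is not satisfiable.

No assignment of truth values to the variables can make all 30 clauses true simultaneously.

The formula is UNSAT (unsatisfiable).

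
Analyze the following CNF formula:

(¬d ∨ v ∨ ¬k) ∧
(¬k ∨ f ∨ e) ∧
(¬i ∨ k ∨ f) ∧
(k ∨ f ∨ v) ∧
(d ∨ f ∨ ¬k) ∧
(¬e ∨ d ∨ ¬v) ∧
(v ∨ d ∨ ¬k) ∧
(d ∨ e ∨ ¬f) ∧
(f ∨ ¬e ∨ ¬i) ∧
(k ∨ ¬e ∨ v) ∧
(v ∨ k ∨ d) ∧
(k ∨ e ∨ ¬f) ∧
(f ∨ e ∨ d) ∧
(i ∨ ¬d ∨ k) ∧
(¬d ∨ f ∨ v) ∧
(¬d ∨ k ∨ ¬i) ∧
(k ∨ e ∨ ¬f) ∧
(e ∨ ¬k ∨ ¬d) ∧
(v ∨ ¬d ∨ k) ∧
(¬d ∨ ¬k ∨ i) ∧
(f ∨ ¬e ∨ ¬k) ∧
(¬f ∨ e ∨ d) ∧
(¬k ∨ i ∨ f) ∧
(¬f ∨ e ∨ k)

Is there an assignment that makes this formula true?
Yes

Yes, the formula is satisfiable.

One satisfying assignment is: i=True, d=True, v=True, f=True, k=True, e=True

Verification: With this assignment, all 24 clauses evaluate to true.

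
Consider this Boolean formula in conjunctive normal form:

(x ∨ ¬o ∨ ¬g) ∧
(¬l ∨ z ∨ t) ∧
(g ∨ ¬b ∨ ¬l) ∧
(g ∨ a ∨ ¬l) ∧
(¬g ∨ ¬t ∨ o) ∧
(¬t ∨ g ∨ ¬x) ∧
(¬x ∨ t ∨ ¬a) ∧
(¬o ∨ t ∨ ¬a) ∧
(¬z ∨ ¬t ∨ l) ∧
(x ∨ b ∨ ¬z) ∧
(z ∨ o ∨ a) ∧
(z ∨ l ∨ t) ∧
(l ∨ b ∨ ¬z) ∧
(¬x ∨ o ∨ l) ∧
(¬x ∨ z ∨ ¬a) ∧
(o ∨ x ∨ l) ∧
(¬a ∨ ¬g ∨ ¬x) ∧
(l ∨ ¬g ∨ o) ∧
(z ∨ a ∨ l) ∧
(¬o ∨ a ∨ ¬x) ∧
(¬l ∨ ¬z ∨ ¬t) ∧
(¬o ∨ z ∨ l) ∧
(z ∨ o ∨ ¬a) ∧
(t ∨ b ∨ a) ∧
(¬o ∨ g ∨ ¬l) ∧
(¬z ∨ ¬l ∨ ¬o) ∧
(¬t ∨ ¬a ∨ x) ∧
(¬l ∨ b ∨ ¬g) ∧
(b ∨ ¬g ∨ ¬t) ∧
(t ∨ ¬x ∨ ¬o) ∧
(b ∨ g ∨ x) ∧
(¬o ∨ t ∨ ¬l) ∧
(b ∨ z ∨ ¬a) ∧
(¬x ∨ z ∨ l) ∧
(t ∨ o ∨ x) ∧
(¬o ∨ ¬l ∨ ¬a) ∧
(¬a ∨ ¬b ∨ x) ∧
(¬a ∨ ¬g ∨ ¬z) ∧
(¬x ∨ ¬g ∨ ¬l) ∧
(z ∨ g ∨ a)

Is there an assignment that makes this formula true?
Yes

Yes, the formula is satisfiable.

One satisfying assignment is: l=False, z=True, o=True, b=True, a=False, t=False, g=False, x=False

Verification: With this assignment, all 40 clauses evaluate to true.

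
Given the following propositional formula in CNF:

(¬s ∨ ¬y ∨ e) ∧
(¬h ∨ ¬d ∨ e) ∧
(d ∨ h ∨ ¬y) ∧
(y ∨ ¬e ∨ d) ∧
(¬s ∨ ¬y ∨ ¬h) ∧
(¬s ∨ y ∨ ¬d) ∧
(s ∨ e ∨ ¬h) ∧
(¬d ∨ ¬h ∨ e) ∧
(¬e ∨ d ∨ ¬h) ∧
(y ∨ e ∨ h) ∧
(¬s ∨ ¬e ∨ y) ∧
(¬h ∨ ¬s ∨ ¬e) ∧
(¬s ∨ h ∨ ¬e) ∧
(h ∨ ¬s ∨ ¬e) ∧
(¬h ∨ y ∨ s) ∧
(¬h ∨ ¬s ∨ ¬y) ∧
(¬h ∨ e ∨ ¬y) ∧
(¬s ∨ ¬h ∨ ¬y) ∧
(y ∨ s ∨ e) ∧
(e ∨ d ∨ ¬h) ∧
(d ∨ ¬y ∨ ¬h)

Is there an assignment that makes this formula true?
Yes

Yes, the formula is satisfiable.

One satisfying assignment is: d=True, e=False, y=True, h=False, s=False

Verification: With this assignment, all 21 clauses evaluate to true.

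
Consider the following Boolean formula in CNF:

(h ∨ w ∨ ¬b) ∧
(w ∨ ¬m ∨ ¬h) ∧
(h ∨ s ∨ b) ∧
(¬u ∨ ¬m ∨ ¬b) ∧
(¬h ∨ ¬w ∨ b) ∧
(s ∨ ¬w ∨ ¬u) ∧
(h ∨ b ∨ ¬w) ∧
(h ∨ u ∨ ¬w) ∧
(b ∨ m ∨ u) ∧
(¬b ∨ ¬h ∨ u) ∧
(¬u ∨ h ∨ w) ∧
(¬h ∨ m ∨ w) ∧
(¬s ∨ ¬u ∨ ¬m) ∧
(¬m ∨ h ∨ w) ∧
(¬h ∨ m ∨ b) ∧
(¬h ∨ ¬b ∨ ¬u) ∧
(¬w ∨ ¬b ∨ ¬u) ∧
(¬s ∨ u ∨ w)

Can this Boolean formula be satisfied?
No

No, the formula is not satisfiable.

No assignment of truth values to the variables can make all 18 clauses true simultaneously.

The formula is UNSAT (unsatisfiable).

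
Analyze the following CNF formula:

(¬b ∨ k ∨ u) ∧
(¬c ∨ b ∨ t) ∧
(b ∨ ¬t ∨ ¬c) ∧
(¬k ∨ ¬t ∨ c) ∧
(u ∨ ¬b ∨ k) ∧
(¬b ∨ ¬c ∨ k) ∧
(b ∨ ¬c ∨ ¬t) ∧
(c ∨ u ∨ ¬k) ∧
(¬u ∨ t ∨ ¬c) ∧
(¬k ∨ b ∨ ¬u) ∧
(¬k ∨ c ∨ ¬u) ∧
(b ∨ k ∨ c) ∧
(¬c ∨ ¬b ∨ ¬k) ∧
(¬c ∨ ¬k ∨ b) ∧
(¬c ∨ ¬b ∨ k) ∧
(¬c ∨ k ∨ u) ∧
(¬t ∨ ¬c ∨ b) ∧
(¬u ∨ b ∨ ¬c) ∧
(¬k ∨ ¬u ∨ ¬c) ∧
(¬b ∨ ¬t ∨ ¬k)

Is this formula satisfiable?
Yes

Yes, the formula is satisfiable.

One satisfying assignment is: b=True, u=True, t=False, c=False, k=False

Verification: With this assignment, all 20 clauses evaluate to true.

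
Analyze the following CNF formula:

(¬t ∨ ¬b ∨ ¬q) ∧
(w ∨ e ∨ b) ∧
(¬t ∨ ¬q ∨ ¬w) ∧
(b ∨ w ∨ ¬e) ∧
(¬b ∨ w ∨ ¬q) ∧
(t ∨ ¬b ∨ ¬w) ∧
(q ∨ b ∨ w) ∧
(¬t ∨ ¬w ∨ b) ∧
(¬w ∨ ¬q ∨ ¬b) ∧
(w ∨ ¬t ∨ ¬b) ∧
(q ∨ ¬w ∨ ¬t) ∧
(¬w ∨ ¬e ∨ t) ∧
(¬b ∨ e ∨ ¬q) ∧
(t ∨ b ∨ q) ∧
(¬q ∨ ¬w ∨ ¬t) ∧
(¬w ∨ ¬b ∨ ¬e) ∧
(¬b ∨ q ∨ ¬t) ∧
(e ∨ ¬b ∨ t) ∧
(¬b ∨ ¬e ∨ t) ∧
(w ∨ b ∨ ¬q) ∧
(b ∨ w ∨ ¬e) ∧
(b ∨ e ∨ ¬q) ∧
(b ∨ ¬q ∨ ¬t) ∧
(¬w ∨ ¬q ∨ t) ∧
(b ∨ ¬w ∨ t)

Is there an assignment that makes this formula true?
No

No, the formula is not satisfiable.

No assignment of truth values to the variables can make all 25 clauses true simultaneously.

The formula is UNSAT (unsatisfiable).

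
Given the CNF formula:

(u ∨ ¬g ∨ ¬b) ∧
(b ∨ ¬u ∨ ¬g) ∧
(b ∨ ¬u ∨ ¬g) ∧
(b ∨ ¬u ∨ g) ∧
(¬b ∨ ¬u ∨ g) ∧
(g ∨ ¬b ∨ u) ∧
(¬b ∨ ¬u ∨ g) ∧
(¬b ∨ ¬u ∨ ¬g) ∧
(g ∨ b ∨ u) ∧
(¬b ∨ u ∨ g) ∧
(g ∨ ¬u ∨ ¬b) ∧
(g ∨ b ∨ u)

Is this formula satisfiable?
Yes

Yes, the formula is satisfiable.

One satisfying assignment is: b=False, g=True, u=False

Verification: With this assignment, all 12 clauses evaluate to true.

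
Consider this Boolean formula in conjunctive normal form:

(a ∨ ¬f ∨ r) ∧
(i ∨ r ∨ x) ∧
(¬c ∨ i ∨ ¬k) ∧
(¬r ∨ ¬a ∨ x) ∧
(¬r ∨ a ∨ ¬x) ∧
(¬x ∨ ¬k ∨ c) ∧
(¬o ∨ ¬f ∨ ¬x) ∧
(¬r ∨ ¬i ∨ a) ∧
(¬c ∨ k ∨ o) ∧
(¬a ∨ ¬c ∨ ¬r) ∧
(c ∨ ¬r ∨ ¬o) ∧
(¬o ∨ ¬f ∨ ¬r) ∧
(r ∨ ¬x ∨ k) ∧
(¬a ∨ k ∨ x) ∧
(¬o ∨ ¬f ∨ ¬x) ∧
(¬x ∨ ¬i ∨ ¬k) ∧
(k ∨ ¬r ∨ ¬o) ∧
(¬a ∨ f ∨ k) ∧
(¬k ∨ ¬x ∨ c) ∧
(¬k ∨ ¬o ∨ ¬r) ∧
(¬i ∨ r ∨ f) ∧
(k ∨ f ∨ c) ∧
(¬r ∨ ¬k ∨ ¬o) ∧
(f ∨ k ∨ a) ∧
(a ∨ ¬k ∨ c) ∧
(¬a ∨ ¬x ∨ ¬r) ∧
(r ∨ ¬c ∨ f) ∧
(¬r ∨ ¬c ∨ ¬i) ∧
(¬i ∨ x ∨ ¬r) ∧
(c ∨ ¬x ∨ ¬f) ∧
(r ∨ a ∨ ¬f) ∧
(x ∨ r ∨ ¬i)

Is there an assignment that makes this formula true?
Yes

Yes, the formula is satisfiable.

One satisfying assignment is: c=False, r=True, i=False, k=False, x=False, f=True, a=False, o=False

Verification: With this assignment, all 32 clauses evaluate to true.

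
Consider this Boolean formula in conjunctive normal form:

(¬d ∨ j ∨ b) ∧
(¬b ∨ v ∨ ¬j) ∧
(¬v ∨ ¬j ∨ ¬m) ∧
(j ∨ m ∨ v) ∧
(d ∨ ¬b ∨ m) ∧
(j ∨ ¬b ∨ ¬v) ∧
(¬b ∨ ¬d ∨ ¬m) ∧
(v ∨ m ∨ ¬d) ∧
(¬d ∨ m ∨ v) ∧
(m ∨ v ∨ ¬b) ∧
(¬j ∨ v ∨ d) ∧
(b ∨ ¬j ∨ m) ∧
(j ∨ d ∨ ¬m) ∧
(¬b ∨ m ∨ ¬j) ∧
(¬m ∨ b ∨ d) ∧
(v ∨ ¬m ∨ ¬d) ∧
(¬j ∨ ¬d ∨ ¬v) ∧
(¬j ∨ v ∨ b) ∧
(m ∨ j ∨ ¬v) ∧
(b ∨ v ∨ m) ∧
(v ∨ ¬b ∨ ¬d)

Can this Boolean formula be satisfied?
No

No, the formula is not satisfiable.

No assignment of truth values to the variables can make all 21 clauses true simultaneously.

The formula is UNSAT (unsatisfiable).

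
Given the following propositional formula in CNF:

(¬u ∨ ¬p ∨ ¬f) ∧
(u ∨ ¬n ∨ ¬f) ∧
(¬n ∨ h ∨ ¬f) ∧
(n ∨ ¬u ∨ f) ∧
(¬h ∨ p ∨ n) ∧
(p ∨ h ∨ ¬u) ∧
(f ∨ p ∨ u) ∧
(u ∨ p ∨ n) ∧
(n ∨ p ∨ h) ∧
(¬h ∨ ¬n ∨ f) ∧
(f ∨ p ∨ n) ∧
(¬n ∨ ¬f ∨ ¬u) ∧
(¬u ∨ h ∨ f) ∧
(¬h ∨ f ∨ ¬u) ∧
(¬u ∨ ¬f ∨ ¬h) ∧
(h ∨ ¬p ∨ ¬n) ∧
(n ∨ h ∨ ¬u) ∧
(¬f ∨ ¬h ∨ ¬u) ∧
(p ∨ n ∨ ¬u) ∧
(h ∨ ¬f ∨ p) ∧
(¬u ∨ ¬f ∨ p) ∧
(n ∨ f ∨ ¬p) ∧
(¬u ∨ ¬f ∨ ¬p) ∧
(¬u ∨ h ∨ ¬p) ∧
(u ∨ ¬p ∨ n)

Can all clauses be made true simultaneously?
No

No, the formula is not satisfiable.

No assignment of truth values to the variables can make all 25 clauses true simultaneously.

The formula is UNSAT (unsatisfiable).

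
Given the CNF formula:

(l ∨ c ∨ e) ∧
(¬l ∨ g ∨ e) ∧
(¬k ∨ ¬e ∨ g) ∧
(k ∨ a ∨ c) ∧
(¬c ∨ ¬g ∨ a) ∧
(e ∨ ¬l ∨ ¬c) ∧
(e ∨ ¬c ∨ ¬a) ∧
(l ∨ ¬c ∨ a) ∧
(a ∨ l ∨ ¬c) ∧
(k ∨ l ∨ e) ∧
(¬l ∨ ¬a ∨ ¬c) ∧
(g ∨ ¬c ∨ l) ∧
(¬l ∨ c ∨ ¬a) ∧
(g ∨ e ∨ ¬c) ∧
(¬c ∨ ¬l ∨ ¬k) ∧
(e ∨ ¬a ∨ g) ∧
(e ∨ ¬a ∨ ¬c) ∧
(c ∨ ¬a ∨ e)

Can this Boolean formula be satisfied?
Yes

Yes, the formula is satisfiable.

One satisfying assignment is: c=True, a=False, l=True, e=True, k=False, g=False

Verification: With this assignment, all 18 clauses evaluate to true.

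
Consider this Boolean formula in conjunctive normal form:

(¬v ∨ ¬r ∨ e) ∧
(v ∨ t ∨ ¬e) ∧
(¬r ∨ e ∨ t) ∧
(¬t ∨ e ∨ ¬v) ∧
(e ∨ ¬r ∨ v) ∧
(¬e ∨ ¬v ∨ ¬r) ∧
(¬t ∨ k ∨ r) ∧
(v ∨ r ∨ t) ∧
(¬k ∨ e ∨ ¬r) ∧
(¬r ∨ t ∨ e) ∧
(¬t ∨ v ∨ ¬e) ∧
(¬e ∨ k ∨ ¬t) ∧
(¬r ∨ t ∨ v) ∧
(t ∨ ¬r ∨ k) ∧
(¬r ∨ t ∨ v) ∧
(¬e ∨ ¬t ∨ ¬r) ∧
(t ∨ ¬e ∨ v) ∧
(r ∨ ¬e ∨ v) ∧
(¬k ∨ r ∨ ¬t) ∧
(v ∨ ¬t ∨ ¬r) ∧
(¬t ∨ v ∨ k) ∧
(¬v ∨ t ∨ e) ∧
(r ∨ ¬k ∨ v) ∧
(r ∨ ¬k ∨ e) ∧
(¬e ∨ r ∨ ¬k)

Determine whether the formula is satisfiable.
Yes

Yes, the formula is satisfiable.

One satisfying assignment is: e=True, r=False, k=False, v=True, t=False

Verification: With this assignment, all 25 clauses evaluate to true.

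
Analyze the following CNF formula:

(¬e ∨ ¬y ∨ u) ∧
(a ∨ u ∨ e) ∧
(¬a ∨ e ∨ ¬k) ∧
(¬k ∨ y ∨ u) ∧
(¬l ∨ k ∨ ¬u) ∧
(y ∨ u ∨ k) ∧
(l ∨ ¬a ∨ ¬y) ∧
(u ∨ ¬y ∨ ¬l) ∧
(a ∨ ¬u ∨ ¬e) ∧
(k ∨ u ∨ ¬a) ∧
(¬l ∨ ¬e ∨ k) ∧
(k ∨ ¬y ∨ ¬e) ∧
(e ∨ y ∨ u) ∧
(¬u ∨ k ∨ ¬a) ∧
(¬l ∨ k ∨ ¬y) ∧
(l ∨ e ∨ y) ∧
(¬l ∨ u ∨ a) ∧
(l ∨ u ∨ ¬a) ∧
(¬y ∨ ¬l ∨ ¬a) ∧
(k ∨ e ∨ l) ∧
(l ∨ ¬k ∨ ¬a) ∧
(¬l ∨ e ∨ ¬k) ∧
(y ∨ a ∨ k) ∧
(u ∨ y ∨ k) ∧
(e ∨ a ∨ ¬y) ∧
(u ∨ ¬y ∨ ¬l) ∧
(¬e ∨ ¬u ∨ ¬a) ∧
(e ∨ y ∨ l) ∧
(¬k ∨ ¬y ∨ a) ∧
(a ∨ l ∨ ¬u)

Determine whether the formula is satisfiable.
No

No, the formula is not satisfiable.

No assignment of truth values to the variables can make all 30 clauses true simultaneously.

The formula is UNSAT (unsatisfiable).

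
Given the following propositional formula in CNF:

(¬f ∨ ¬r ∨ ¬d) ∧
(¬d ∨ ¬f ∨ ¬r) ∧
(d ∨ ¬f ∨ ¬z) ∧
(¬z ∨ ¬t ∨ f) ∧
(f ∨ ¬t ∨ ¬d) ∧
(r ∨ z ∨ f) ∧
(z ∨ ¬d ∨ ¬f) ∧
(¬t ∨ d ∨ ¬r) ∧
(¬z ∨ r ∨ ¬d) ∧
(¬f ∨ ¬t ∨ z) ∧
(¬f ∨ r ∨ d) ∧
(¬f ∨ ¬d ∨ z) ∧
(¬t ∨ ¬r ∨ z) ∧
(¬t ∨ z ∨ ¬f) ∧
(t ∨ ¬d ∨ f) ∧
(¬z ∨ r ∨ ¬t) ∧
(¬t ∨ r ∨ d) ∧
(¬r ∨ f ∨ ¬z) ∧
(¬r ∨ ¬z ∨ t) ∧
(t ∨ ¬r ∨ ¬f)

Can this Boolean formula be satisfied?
Yes

Yes, the formula is satisfiable.

One satisfying assignment is: r=True, f=False, d=False, z=False, t=False

Verification: With this assignment, all 20 clauses evaluate to true.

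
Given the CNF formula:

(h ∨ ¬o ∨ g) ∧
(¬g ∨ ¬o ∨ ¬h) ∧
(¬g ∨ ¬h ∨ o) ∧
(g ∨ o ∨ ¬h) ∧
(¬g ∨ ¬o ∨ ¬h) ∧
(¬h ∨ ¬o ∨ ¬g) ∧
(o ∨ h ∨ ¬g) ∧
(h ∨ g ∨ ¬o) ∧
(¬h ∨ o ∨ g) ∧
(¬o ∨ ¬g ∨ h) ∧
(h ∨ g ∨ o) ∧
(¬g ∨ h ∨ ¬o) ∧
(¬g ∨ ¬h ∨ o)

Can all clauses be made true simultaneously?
Yes

Yes, the formula is satisfiable.

One satisfying assignment is: g=False, o=True, h=True

Verification: With this assignment, all 13 clauses evaluate to true.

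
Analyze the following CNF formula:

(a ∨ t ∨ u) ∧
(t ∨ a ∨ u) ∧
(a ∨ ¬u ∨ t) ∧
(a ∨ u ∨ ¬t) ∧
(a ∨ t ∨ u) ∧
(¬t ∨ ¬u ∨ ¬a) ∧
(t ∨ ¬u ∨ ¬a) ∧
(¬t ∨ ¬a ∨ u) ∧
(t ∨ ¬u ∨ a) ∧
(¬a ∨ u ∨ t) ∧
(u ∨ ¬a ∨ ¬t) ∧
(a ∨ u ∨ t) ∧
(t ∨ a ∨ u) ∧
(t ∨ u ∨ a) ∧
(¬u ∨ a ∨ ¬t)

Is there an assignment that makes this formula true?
No

No, the formula is not satisfiable.

No assignment of truth values to the variables can make all 15 clauses true simultaneously.

The formula is UNSAT (unsatisfiable).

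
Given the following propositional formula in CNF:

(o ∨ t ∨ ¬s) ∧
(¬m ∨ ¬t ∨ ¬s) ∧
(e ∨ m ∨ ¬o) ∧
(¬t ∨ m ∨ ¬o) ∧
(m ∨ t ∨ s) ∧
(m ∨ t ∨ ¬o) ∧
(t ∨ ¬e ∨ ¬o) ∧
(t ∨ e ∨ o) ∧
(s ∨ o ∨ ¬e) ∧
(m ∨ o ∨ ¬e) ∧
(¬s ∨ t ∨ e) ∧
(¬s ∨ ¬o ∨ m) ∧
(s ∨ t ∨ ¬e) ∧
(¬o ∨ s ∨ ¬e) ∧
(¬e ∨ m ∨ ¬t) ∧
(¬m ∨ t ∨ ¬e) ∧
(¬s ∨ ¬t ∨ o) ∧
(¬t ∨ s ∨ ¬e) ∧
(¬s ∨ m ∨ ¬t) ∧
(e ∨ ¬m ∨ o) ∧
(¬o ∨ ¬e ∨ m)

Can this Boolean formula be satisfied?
Yes

Yes, the formula is satisfiable.

One satisfying assignment is: s=False, e=False, m=False, o=False, t=True

Verification: With this assignment, all 21 clauses evaluate to true.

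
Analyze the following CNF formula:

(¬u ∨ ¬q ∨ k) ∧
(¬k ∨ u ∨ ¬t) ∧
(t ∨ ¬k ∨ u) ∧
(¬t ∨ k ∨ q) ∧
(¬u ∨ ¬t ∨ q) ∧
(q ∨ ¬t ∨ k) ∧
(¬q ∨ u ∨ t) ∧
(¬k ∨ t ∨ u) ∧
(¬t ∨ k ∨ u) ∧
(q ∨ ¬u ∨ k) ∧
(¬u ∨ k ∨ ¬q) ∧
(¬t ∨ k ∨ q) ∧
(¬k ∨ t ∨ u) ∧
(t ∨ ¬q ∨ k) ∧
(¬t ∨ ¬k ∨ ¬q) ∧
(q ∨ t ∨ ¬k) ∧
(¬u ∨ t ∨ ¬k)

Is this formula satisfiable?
Yes

Yes, the formula is satisfiable.

One satisfying assignment is: t=False, q=False, u=False, k=False

Verification: With this assignment, all 17 clauses evaluate to true.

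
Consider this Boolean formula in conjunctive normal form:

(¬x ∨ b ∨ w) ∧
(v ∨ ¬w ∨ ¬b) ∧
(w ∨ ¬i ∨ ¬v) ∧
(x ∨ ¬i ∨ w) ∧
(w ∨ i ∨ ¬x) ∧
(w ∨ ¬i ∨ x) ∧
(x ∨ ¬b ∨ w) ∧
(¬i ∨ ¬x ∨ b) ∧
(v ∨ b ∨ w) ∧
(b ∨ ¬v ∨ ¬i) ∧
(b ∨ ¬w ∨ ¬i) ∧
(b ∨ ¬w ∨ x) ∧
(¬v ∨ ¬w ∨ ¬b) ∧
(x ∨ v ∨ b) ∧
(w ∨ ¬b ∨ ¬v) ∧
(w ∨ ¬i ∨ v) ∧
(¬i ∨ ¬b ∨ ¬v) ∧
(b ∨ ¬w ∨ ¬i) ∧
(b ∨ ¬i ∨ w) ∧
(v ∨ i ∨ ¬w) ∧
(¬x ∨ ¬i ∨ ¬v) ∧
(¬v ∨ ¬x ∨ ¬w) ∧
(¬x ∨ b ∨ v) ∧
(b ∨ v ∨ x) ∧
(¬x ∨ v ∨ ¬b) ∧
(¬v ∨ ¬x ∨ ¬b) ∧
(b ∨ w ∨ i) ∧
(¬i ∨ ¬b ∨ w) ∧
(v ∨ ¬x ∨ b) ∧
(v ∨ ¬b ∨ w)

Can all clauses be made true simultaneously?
No

No, the formula is not satisfiable.

No assignment of truth values to the variables can make all 30 clauses true simultaneously.

The formula is UNSAT (unsatisfiable).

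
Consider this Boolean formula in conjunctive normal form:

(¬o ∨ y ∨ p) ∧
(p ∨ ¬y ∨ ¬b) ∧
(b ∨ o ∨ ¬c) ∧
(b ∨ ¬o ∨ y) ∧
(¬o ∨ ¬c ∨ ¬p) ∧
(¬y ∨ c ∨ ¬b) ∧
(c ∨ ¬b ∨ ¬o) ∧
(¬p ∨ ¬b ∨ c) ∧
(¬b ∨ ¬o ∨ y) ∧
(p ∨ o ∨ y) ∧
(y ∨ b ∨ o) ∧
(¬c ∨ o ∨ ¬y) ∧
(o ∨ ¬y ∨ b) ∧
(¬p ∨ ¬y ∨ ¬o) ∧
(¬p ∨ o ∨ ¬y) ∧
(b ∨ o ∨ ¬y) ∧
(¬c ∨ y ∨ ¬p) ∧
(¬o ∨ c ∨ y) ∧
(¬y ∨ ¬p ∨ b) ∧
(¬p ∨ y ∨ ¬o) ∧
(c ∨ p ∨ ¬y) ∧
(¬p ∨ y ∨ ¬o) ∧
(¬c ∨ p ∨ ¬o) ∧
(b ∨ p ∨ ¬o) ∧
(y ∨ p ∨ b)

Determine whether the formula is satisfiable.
No

No, the formula is not satisfiable.

No assignment of truth values to the variables can make all 25 clauses true simultaneously.

The formula is UNSAT (unsatisfiable).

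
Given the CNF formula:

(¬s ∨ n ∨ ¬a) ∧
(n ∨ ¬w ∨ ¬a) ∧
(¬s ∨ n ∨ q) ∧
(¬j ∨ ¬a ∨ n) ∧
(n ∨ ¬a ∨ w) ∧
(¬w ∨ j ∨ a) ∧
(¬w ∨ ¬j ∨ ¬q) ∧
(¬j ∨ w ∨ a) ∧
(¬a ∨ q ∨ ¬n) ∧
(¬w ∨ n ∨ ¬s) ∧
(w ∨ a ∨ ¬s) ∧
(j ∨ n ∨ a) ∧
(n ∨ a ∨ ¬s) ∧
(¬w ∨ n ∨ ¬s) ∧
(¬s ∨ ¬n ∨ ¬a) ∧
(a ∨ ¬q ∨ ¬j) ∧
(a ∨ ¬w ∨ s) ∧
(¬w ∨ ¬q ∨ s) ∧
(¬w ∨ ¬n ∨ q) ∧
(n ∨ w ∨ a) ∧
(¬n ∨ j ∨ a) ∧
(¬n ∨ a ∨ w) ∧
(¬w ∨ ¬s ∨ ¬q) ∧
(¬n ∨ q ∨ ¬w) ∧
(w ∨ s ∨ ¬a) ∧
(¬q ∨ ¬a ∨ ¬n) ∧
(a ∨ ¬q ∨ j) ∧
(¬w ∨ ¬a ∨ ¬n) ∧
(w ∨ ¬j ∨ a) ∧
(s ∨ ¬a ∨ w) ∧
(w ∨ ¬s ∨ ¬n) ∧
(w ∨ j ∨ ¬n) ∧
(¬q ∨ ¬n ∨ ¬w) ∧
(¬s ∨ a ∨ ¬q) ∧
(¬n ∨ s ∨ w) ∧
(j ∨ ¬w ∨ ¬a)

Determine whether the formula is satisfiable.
No

No, the formula is not satisfiable.

No assignment of truth values to the variables can make all 36 clauses true simultaneously.

The formula is UNSAT (unsatisfiable).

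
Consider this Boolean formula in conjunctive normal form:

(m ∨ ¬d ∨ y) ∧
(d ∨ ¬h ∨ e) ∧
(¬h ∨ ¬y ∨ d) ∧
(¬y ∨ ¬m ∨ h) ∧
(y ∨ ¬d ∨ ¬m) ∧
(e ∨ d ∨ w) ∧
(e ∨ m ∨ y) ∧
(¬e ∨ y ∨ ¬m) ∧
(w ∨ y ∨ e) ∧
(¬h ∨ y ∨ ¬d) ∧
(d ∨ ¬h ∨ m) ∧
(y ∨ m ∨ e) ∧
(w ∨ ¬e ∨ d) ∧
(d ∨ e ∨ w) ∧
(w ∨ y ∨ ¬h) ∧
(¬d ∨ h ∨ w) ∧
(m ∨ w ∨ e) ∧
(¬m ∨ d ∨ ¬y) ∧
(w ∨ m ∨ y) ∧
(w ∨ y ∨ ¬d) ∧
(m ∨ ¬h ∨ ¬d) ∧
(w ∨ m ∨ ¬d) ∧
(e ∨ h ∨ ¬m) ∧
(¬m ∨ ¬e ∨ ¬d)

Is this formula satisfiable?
Yes

Yes, the formula is satisfiable.

One satisfying assignment is: y=True, w=False, e=False, m=True, d=True, h=True

Verification: With this assignment, all 24 clauses evaluate to true.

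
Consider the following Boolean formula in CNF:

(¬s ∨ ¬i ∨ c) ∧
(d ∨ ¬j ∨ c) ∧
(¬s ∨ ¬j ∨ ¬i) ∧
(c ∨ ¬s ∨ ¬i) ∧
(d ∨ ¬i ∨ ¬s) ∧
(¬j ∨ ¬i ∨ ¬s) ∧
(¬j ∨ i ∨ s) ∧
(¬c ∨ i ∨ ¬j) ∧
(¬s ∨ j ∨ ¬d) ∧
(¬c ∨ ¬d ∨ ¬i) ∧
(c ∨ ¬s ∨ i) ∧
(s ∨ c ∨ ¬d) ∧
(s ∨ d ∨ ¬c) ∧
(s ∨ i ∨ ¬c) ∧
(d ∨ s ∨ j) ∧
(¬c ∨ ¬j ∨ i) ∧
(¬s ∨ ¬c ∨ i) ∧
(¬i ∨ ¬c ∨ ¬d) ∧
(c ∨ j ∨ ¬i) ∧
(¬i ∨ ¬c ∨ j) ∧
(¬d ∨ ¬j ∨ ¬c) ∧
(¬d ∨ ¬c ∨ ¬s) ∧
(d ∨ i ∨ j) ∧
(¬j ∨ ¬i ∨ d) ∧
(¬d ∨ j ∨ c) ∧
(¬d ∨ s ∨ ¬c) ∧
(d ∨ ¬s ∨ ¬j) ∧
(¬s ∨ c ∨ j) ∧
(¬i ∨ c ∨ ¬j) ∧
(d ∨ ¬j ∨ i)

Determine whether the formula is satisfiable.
No

No, the formula is not satisfiable.

No assignment of truth values to the variables can make all 30 clauses true simultaneously.

The formula is UNSAT (unsatisfiable).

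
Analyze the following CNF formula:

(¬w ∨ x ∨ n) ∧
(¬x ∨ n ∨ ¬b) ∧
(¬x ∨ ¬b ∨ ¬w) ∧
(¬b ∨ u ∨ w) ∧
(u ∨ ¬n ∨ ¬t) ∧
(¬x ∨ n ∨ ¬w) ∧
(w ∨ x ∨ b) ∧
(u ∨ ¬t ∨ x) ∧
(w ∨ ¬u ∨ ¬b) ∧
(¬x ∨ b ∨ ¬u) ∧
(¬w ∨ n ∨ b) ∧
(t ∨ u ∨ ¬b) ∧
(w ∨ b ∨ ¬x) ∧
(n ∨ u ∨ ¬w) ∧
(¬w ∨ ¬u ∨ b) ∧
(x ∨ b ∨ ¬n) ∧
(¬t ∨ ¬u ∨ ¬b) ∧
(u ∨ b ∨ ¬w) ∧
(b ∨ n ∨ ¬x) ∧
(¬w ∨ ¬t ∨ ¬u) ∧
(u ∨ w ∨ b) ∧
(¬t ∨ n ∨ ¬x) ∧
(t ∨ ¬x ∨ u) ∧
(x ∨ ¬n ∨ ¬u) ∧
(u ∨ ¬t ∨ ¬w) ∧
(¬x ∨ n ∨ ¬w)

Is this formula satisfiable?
No

No, the formula is not satisfiable.

No assignment of truth values to the variables can make all 26 clauses true simultaneously.

The formula is UNSAT (unsatisfiable).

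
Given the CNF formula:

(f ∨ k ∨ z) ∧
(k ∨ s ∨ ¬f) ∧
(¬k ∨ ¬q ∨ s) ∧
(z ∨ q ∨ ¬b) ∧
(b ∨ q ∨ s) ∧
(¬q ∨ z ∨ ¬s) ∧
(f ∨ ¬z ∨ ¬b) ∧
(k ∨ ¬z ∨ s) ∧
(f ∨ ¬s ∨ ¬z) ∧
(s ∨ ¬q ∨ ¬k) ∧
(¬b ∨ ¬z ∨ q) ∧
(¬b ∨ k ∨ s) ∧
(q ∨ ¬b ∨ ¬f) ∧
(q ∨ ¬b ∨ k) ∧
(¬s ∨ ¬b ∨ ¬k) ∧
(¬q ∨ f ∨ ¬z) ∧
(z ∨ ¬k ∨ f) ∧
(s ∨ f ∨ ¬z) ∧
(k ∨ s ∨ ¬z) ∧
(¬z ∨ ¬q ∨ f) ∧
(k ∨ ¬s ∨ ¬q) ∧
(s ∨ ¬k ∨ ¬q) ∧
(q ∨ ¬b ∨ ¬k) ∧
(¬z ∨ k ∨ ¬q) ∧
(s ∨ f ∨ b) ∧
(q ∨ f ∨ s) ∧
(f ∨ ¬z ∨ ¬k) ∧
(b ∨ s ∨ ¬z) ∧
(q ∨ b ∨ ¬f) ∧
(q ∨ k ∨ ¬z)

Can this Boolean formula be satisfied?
Yes

Yes, the formula is satisfiable.

One satisfying assignment is: s=True, k=True, b=False, f=True, z=True, q=True

Verification: With this assignment, all 30 clauses evaluate to true.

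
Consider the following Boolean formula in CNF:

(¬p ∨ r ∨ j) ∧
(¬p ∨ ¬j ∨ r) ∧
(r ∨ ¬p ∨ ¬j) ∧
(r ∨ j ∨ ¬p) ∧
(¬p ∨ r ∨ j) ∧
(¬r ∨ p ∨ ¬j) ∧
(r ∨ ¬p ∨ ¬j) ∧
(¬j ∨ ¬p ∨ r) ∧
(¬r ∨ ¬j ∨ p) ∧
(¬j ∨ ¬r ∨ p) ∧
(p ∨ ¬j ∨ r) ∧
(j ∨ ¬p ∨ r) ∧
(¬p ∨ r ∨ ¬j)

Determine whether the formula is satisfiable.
Yes

Yes, the formula is satisfiable.

One satisfying assignment is: r=False, j=False, p=False

Verification: With this assignment, all 13 clauses evaluate to true.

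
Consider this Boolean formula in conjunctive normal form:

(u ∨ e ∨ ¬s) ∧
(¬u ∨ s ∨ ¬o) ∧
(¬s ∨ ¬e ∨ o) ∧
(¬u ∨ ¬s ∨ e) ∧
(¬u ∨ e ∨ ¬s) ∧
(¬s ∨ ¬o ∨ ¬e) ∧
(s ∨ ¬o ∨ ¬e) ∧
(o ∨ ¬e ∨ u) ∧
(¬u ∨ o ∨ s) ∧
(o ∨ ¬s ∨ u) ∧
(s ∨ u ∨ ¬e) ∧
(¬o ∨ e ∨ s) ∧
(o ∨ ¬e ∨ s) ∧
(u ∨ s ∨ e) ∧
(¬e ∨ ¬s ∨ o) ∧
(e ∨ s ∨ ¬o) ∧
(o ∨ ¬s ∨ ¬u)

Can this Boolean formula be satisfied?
No

No, the formula is not satisfiable.

No assignment of truth values to the variables can make all 17 clauses true simultaneously.

The formula is UNSAT (unsatisfiable).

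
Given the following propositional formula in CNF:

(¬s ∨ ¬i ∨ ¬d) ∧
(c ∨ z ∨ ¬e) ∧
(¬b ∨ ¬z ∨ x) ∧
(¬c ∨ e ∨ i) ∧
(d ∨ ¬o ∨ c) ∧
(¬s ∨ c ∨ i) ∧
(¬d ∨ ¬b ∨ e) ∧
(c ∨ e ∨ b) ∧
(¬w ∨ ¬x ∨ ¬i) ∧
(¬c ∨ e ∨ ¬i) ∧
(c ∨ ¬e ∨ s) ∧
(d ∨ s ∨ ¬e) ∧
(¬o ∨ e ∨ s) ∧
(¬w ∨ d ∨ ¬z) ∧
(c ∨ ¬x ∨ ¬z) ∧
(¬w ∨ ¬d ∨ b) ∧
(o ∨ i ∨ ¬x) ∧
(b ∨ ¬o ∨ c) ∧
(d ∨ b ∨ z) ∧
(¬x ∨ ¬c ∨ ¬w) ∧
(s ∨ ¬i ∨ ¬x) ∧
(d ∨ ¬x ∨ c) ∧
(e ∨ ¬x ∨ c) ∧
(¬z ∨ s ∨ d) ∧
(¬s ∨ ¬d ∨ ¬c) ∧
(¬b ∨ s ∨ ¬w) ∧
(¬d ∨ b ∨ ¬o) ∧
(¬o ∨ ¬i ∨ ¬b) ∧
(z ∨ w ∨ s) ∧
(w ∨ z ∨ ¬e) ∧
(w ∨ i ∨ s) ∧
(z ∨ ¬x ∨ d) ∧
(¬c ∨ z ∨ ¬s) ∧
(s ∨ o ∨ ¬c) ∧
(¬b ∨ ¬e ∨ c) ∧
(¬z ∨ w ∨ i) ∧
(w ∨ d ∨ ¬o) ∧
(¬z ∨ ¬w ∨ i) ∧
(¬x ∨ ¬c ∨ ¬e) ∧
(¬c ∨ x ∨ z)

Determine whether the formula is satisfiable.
Yes

Yes, the formula is satisfiable.

One satisfying assignment is: b=False, c=True, d=False, z=True, s=True, w=False, e=True, x=False, i=True, o=False

Verification: With this assignment, all 40 clauses evaluate to true.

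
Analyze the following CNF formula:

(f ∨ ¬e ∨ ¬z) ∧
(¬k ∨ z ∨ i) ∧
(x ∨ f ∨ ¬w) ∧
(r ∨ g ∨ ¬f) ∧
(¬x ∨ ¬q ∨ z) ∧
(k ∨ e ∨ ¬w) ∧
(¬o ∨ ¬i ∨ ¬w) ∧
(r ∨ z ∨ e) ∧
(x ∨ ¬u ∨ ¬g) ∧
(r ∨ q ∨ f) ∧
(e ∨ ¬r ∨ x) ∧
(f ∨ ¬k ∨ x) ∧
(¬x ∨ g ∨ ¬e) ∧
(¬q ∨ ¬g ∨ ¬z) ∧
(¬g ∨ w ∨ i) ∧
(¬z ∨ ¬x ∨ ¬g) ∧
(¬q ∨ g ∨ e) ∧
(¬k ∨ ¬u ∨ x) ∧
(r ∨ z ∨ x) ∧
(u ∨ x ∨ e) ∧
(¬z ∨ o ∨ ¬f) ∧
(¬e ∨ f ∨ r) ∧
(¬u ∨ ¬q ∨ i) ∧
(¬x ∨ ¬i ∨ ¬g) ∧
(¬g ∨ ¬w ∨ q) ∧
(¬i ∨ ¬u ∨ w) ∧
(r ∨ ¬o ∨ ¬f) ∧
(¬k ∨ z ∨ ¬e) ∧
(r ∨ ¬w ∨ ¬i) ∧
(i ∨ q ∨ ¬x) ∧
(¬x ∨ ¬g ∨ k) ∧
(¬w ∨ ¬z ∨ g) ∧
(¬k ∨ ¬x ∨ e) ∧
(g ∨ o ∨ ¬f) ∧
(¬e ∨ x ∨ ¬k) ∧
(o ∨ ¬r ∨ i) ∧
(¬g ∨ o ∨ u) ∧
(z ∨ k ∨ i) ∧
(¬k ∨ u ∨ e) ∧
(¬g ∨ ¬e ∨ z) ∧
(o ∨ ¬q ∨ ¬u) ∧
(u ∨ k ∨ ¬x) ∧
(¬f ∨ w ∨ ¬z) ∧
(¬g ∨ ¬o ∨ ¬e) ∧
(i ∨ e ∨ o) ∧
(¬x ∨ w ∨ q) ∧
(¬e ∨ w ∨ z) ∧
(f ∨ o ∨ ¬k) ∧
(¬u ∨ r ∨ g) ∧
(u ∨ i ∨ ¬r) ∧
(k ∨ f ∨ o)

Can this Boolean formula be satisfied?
No

No, the formula is not satisfiable.

No assignment of truth values to the variables can make all 51 clauses true simultaneously.

The formula is UNSAT (unsatisfiable).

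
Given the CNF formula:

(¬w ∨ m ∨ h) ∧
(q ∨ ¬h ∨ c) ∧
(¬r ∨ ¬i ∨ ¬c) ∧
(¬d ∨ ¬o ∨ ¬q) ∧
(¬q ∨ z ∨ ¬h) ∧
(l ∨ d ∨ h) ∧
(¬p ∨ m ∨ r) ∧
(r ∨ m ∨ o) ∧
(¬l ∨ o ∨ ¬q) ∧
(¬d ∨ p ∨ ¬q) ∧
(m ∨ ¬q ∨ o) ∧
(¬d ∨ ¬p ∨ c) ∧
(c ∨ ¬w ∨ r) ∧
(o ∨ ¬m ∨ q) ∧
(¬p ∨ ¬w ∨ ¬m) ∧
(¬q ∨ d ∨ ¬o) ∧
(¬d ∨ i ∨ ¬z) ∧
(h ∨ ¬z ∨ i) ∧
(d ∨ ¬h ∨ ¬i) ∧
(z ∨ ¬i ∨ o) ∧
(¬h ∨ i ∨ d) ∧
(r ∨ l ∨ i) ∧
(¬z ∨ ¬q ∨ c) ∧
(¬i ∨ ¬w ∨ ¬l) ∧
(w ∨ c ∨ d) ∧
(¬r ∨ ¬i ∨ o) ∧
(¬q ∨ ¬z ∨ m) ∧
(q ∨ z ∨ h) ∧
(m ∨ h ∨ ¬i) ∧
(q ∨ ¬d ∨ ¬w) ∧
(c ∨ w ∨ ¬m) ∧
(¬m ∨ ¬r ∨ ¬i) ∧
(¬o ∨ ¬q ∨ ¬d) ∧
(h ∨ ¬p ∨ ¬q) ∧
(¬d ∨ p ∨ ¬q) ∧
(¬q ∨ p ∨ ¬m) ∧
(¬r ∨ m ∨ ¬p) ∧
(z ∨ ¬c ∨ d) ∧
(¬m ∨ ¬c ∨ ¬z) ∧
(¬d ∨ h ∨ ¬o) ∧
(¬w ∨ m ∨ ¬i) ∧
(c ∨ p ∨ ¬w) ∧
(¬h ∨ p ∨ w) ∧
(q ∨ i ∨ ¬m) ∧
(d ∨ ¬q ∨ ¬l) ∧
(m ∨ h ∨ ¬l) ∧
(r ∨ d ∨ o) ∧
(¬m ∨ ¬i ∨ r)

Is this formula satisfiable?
No

No, the formula is not satisfiable.

No assignment of truth values to the variables can make all 48 clauses true simultaneously.

The formula is UNSAT (unsatisfiable).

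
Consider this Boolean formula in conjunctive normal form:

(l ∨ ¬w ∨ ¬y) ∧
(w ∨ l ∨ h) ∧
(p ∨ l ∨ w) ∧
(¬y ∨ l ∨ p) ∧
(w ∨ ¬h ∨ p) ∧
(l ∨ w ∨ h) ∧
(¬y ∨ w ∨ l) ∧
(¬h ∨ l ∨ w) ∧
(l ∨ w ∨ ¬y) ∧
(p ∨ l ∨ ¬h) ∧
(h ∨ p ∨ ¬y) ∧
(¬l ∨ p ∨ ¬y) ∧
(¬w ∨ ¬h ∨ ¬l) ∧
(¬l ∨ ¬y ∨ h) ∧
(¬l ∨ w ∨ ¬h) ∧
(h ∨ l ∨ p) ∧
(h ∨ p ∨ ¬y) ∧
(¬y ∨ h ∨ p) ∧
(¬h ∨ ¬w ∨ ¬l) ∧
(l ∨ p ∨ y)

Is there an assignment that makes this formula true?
Yes

Yes, the formula is satisfiable.

One satisfying assignment is: p=False, w=False, h=False, y=False, l=True

Verification: With this assignment, all 20 clauses evaluate to true.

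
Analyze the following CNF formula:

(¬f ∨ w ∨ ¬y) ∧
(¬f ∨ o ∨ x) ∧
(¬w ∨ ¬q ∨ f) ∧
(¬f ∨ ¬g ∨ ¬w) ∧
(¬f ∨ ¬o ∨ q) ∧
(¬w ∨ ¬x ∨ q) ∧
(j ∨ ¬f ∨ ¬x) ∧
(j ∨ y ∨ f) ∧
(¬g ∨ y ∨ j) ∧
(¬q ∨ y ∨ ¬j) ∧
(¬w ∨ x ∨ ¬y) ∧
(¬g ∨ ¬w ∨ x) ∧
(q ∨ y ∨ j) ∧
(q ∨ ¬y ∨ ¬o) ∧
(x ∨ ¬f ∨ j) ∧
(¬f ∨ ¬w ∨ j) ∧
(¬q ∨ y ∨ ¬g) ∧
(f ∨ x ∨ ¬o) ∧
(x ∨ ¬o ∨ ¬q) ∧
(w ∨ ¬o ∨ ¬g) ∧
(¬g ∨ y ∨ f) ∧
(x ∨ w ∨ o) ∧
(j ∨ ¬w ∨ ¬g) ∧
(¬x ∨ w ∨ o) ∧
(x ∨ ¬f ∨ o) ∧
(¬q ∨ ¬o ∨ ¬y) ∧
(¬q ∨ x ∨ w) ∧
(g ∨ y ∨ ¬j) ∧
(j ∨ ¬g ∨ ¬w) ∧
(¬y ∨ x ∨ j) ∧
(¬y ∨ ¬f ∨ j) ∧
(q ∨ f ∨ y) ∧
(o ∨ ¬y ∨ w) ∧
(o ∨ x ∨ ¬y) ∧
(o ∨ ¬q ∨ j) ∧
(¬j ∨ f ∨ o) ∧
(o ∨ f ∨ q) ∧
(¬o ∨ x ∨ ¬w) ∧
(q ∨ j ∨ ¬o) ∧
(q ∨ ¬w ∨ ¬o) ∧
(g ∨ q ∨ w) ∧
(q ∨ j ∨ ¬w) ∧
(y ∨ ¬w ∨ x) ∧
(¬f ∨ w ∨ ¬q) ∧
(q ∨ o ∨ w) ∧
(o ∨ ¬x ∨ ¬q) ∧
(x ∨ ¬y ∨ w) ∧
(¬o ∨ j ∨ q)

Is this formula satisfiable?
No

No, the formula is not satisfiable.

No assignment of truth values to the variables can make all 48 clauses true simultaneously.

The formula is UNSAT (unsatisfiable).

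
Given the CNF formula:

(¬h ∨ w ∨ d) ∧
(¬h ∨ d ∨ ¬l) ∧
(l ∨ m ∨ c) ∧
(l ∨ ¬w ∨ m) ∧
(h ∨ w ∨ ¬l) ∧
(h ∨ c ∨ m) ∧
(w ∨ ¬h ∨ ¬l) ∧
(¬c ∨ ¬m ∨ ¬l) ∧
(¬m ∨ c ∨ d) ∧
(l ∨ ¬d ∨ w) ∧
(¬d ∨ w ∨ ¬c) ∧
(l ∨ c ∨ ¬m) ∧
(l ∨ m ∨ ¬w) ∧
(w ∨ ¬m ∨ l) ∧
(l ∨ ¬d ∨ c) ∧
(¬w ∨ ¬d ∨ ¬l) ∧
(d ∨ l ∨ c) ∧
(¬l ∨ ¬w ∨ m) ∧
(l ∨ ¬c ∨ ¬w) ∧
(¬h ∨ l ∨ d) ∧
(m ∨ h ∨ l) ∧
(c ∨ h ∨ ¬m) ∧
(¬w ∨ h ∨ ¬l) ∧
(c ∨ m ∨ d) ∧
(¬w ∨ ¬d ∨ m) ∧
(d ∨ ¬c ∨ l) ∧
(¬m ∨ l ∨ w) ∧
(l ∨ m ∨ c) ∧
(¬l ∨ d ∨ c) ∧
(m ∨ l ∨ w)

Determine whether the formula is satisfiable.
No

No, the formula is not satisfiable.

No assignment of truth values to the variables can make all 30 clauses true simultaneously.

The formula is UNSAT (unsatisfiable).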